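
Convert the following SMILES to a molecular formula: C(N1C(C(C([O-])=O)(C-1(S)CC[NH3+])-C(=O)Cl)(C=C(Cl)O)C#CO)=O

C12H12Cl2N2O6S

Heavy atoms from the SMILES: 12 C, 2 Cl, 2 N, 6 O, 1 S.
Implicit hydrogens by atom environment:
  8 × C: no H
  3 × O: no H
  2 × C: 2 H each → 4
  2 × C: 1 H each → 2
  2 × Cl: no H
  2 × O: 1 H each → 2
  1 × N (charge +1): 3 H
  1 × N: no H
  1 × O (charge -1): no H
  1 × S: 1 H
  Total hydrogens = 12.
Molecular formula: C12H12Cl2N2O6S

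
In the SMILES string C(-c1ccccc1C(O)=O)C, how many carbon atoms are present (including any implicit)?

The symbol for carbon appears 9 times in the SMILES. Lowercase c denotes aromatic carbon and counts toward C.

9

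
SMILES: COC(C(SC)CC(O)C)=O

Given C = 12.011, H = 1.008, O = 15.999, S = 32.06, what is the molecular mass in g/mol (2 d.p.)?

Molecular formula: C7H14O3S.
M = 7×12.011 + 14×1.008 + 3×15.999 + 1×32.06 = 178.25 g/mol.

178.25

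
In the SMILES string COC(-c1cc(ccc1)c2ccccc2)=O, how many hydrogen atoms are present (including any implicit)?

Hydrogens are implicit in SMILES; fill each atom to its normal valence:
  9 × C (aromatic): 1 H each → 9
  3 × C (aromatic): no H
  2 × O: no H
  1 × C: 3 H
  1 × C: no H
  Total hydrogens = 12.

12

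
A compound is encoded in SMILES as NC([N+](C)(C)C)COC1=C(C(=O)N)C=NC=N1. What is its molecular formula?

C10H18N5O2+

Heavy atoms from the SMILES: 10 C, 5 N, 2 O.
Implicit hydrogens by atom environment:
  3 × C: 3 H each → 9
  2 × C (aromatic): 1 H each → 2
  2 × C (aromatic): no H
  2 × N: 2 H each → 4
  2 × N (aromatic): no H
  2 × O: no H
  1 × C: 2 H
  1 × C: 1 H
  1 × C: no H
  1 × N (charge +1): no H
  Total hydrogens = 18.
Net charge +1.
Molecular formula: C10H18N5O2+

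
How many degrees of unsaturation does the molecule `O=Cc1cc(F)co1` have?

Molecular formula from the SMILES: C5H3FO2.
DoU = (2C + 2 + N − H − X)/2 = (2·5 + 2 + 0 − 3 − 1)/2 = 8/2 = 4.
(Structurally: 1 ring(s) + 3 π bond(s) = 4.)

4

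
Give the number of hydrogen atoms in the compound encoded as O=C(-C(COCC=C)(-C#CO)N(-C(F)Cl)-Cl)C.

Hydrogens are implicit in SMILES; fill each atom to its normal valence:
  4 × C: no H
  3 × C: 2 H each → 6
  2 × C: 1 H each → 2
  2 × Cl: no H
  2 × O: no H
  1 × C: 3 H
  1 × F: no H
  1 × N: no H
  1 × O: 1 H
  Total hydrogens = 12.

12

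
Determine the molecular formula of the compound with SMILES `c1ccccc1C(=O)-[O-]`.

Heavy atoms from the SMILES: 7 C, 2 O.
Implicit hydrogens by atom environment:
  5 × C (aromatic): 1 H each → 5
  1 × C (aromatic): no H
  1 × C: no H
  1 × O: no H
  1 × O (charge -1): no H
  Total hydrogens = 5.
Net charge -1.
Molecular formula: C7H5O2-

C7H5O2-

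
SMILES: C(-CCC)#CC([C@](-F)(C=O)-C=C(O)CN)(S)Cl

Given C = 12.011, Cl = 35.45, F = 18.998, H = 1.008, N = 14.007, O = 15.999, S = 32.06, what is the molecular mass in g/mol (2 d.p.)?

Molecular formula: C11H15ClFNO2S.
M = 11×12.011 + 1×35.45 + 1×18.998 + 15×1.008 + 1×14.007 + 2×15.999 + 1×32.06 = 279.75 g/mol.

279.75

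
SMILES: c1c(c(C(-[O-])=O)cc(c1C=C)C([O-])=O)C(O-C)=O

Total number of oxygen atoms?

The symbol for oxygen appears 6 times in the SMILES.

6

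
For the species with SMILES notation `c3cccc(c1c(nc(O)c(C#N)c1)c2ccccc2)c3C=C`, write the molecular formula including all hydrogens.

C20H14N2O

Heavy atoms from the SMILES: 20 C, 2 N, 1 O.
Implicit hydrogens by atom environment:
  10 × C (aromatic): 1 H each → 10
  7 × C (aromatic): no H
  1 × C: 2 H
  1 × C: 1 H
  1 × C: no H
  1 × N (aromatic): no H
  1 × N: no H
  1 × O: 1 H
  Total hydrogens = 14.
Molecular formula: C20H14N2O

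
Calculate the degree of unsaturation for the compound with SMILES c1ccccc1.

Molecular formula from the SMILES: C6H6.
DoU = (2C + 2 + N − H − X)/2 = (2·6 + 2 + 0 − 6 − 0)/2 = 8/2 = 4.
(Structurally: 1 ring(s) + 3 π bond(s) = 4.)

4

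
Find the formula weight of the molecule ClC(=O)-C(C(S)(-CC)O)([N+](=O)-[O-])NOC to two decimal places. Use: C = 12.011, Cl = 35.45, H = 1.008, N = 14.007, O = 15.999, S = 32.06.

Molecular formula: C6H11ClN2O5S.
M = 6×12.011 + 1×35.45 + 11×1.008 + 2×14.007 + 5×15.999 + 1×32.06 = 258.67 g/mol.

258.67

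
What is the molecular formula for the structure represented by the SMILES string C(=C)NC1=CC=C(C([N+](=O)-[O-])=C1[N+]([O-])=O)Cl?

C8H6ClN3O4

Heavy atoms from the SMILES: 8 C, 1 Cl, 3 N, 4 O.
Implicit hydrogens by atom environment:
  4 × C (aromatic): no H
  2 × C (aromatic): 1 H each → 2
  2 × N (charge +1): no H
  2 × O: no H
  2 × O (charge -1): no H
  1 × C: 2 H
  1 × C: 1 H
  1 × Cl: no H
  1 × N: 1 H
  Total hydrogens = 6.
Molecular formula: C8H6ClN3O4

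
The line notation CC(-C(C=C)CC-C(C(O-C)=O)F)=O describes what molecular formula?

Heavy atoms from the SMILES: 10 C, 1 F, 3 O.
Implicit hydrogens by atom environment:
  3 × C: 2 H each → 6
  3 × C: 1 H each → 3
  3 × O: no H
  2 × C: 3 H each → 6
  2 × C: no H
  1 × F: no H
  Total hydrogens = 15.
Molecular formula: C10H15FO3

C10H15FO3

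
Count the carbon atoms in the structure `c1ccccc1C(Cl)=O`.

7

The symbol for carbon appears 7 times in the SMILES. Lowercase c denotes aromatic carbon and counts toward C.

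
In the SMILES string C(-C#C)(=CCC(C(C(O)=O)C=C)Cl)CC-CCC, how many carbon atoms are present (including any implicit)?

The symbol for carbon appears 15 times in the SMILES. (Cl is a single chlorine, not C + l.)

15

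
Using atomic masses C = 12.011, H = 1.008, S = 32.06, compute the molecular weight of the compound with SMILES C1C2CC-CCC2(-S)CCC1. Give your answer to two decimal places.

170.31

Molecular formula: C10H18S.
M = 10×12.011 + 18×1.008 + 1×32.06 = 170.31 g/mol.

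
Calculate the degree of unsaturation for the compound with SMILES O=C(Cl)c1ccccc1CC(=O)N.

Molecular formula from the SMILES: C9H8ClNO2.
DoU = (2C + 2 + N − H − X)/2 = (2·9 + 2 + 1 − 8 − 1)/2 = 12/2 = 6.
(Structurally: 1 ring(s) + 5 π bond(s) = 6.)

6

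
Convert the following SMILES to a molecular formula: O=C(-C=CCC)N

C5H9NO

Heavy atoms from the SMILES: 5 C, 1 N, 1 O.
Implicit hydrogens by atom environment:
  2 × C: 1 H each → 2
  1 × C: 3 H
  1 × C: 2 H
  1 × C: no H
  1 × N: 2 H
  1 × O: no H
  Total hydrogens = 9.
Molecular formula: C5H9NO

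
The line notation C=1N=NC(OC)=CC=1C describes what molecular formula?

C6H8N2O

Heavy atoms from the SMILES: 6 C, 2 N, 1 O.
Implicit hydrogens by atom environment:
  2 × C: 3 H each → 6
  2 × C (aromatic): 1 H each → 2
  2 × C (aromatic): no H
  2 × N (aromatic): no H
  1 × O: no H
  Total hydrogens = 8.
Molecular formula: C6H8N2O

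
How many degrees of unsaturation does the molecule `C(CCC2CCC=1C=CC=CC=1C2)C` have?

Molecular formula from the SMILES: C14H20.
DoU = (2C + 2 + N − H − X)/2 = (2·14 + 2 + 0 − 20 − 0)/2 = 10/2 = 5.
(Structurally: 2 ring(s) + 3 π bond(s) = 5.)

5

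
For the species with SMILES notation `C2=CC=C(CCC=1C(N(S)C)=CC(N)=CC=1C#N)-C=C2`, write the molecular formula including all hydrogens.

C16H17N3S

Heavy atoms from the SMILES: 16 C, 3 N, 1 S.
Implicit hydrogens by atom environment:
  7 × C (aromatic): 1 H each → 7
  5 × C (aromatic): no H
  2 × C: 2 H each → 4
  2 × N: no H
  1 × C: 3 H
  1 × C: no H
  1 × N: 2 H
  1 × S: 1 H
  Total hydrogens = 17.
Molecular formula: C16H17N3S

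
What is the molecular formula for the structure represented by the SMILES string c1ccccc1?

C6H6

Heavy atoms from the SMILES: 6 C.
Implicit hydrogens by atom environment:
  6 × C (aromatic): 1 H each → 6
  Total hydrogens = 6.
Molecular formula: C6H6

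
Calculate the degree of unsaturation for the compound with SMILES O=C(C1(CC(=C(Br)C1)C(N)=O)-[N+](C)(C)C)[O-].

4

Molecular formula from the SMILES: C10H15BrN2O3.
DoU = (2C + 2 + N − H − X)/2 = (2·10 + 2 + 2 − 15 − 1)/2 = 8/2 = 4.
(Structurally: 1 ring(s) + 3 π bond(s) = 4.)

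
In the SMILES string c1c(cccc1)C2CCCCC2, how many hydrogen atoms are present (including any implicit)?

16

Hydrogens are implicit in SMILES; fill each atom to its normal valence:
  5 × C: 2 H each → 10
  5 × C (aromatic): 1 H each → 5
  1 × C: 1 H
  1 × C (aromatic): no H
  Total hydrogens = 16.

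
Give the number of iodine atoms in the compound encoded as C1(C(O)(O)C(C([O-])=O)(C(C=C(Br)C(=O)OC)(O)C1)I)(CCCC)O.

The symbol for iodine appears 1 time in the SMILES.

1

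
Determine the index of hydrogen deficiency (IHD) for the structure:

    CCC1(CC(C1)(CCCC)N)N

1

Molecular formula from the SMILES: C10H22N2.
DoU = (2C + 2 + N − H − X)/2 = (2·10 + 2 + 2 − 22 − 0)/2 = 2/2 = 1.
(Structurally: 1 ring(s) + 0 π bond(s) = 1.)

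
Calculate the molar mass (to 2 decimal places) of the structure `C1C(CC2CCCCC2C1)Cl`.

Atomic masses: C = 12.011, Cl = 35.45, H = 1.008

172.70

Molecular formula: C10H17Cl.
M = 10×12.011 + 1×35.45 + 17×1.008 = 172.70 g/mol.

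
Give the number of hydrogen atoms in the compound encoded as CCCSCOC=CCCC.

18

Hydrogens are implicit in SMILES; fill each atom to its normal valence:
  5 × C: 2 H each → 10
  2 × C: 3 H each → 6
  2 × C: 1 H each → 2
  1 × O: no H
  1 × S: no H
  Total hydrogens = 18.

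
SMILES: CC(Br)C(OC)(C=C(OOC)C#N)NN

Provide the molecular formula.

Heavy atoms from the SMILES: 1 Br, 8 C, 3 N, 3 O.
Implicit hydrogens by atom environment:
  3 × C: 3 H each → 9
  3 × C: no H
  3 × O: no H
  2 × C: 1 H each → 2
  1 × Br: no H
  1 × N: 2 H
  1 × N: 1 H
  1 × N: no H
  Total hydrogens = 14.
Molecular formula: C8H14BrN3O3

C8H14BrN3O3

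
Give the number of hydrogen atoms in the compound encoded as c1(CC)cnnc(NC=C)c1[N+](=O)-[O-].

10

Hydrogens are implicit in SMILES; fill each atom to its normal valence:
  3 × C (aromatic): no H
  2 × C: 2 H each → 4
  2 × N (aromatic): no H
  1 × C: 3 H
  1 × C (aromatic): 1 H
  1 × C: 1 H
  1 × N: 1 H
  1 × N (charge +1): no H
  1 × O: no H
  1 × O (charge -1): no H
  Total hydrogens = 10.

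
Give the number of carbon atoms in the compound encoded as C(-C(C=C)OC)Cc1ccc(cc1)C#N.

The symbol for carbon appears 13 times in the SMILES. Lowercase c denotes aromatic carbon and counts toward C.

13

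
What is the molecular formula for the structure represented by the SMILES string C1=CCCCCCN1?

Heavy atoms from the SMILES: 7 C, 1 N.
Implicit hydrogens by atom environment:
  5 × C: 2 H each → 10
  2 × C: 1 H each → 2
  1 × N: 1 H
  Total hydrogens = 13.
Molecular formula: C7H13N

C7H13N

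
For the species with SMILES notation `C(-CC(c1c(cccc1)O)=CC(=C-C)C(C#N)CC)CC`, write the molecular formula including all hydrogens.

C19H25NO

Heavy atoms from the SMILES: 19 C, 1 N, 1 O.
Implicit hydrogens by atom environment:
  4 × C: 2 H each → 8
  4 × C (aromatic): 1 H each → 4
  3 × C: 3 H each → 9
  3 × C: 1 H each → 3
  3 × C: no H
  2 × C (aromatic): no H
  1 × N: no H
  1 × O: 1 H
  Total hydrogens = 25.
Molecular formula: C19H25NO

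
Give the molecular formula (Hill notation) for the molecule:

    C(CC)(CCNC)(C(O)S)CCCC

C11H25NOS

Heavy atoms from the SMILES: 11 C, 1 N, 1 O, 1 S.
Implicit hydrogens by atom environment:
  6 × C: 2 H each → 12
  3 × C: 3 H each → 9
  1 × C: 1 H
  1 × C: no H
  1 × N: 1 H
  1 × O: 1 H
  1 × S: 1 H
  Total hydrogens = 25.
Molecular formula: C11H25NOS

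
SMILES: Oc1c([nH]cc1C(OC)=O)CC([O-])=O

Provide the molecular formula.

Heavy atoms from the SMILES: 8 C, 1 N, 5 O.
Implicit hydrogens by atom environment:
  3 × C (aromatic): no H
  3 × O: no H
  2 × C: no H
  1 × C: 3 H
  1 × C: 2 H
  1 × C (aromatic): 1 H
  1 × N (aromatic): 1 H
  1 × O: 1 H
  1 × O (charge -1): no H
  Total hydrogens = 8.
Net charge -1.
Molecular formula: C8H8NO5-

C8H8NO5-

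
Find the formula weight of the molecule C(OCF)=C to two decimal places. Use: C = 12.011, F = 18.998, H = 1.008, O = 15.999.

76.07

Molecular formula: C3H5FO.
M = 3×12.011 + 1×18.998 + 5×1.008 + 1×15.999 = 76.07 g/mol.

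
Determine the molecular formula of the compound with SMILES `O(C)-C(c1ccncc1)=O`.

C7H7NO2

Heavy atoms from the SMILES: 7 C, 1 N, 2 O.
Implicit hydrogens by atom environment:
  4 × C (aromatic): 1 H each → 4
  2 × O: no H
  1 × C: 3 H
  1 × C (aromatic): no H
  1 × C: no H
  1 × N (aromatic): no H
  Total hydrogens = 7.
Molecular formula: C7H7NO2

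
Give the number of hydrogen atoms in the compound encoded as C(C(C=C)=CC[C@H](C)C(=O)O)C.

Hydrogens are implicit in SMILES; fill each atom to its normal valence:
  3 × C: 2 H each → 6
  3 × C: 1 H each → 3
  2 × C: 3 H each → 6
  2 × C: no H
  1 × O: 1 H
  1 × O: no H
  Total hydrogens = 16.

16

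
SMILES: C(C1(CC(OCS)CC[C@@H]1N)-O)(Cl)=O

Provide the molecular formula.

C8H14ClNO3S

Heavy atoms from the SMILES: 8 C, 1 Cl, 1 N, 3 O, 1 S.
Implicit hydrogens by atom environment:
  4 × C: 2 H each → 8
  2 × C: 1 H each → 2
  2 × C: no H
  2 × O: no H
  1 × Cl: no H
  1 × N: 2 H
  1 × O: 1 H
  1 × S: 1 H
  Total hydrogens = 14.
Molecular formula: C8H14ClNO3S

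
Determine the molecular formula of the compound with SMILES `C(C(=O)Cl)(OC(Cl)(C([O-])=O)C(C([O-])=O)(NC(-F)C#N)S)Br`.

[C8H4BrCl2FN2O6S]2-

Heavy atoms from the SMILES: 1 Br, 8 C, 2 Cl, 1 F, 2 N, 6 O, 1 S.
Implicit hydrogens by atom environment:
  6 × C: no H
  4 × O: no H
  2 × C: 1 H each → 2
  2 × Cl: no H
  2 × O (charge -1): no H
  1 × Br: no H
  1 × F: no H
  1 × N: 1 H
  1 × N: no H
  1 × S: 1 H
  Total hydrogens = 4.
Net charge -2.
Molecular formula: [C8H4BrCl2FN2O6S]2-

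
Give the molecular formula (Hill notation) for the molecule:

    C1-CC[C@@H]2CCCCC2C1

Heavy atoms from the SMILES: 10 C.
Implicit hydrogens by atom environment:
  8 × C: 2 H each → 16
  2 × C: 1 H each → 2
  Total hydrogens = 18.
Molecular formula: C10H18

C10H18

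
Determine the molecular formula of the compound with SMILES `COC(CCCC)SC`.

C7H16OS

Heavy atoms from the SMILES: 7 C, 1 O, 1 S.
Implicit hydrogens by atom environment:
  3 × C: 3 H each → 9
  3 × C: 2 H each → 6
  1 × C: 1 H
  1 × O: no H
  1 × S: no H
  Total hydrogens = 16.
Molecular formula: C7H16OS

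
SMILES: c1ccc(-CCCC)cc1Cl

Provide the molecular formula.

Heavy atoms from the SMILES: 10 C, 1 Cl.
Implicit hydrogens by atom environment:
  4 × C (aromatic): 1 H each → 4
  3 × C: 2 H each → 6
  2 × C (aromatic): no H
  1 × C: 3 H
  1 × Cl: no H
  Total hydrogens = 13.
Molecular formula: C10H13Cl

C10H13Cl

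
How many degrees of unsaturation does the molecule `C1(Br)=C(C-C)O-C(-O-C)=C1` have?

Molecular formula from the SMILES: C7H9BrO2.
DoU = (2C + 2 + N − H − X)/2 = (2·7 + 2 + 0 − 9 − 1)/2 = 6/2 = 3.
(Structurally: 1 ring(s) + 2 π bond(s) = 3.)

3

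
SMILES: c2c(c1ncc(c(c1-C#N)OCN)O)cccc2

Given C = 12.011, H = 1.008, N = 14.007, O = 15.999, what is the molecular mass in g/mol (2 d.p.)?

241.25

Molecular formula: C13H11N3O2.
M = 13×12.011 + 11×1.008 + 3×14.007 + 2×15.999 = 241.25 g/mol.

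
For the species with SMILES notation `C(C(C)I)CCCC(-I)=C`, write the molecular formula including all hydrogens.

Heavy atoms from the SMILES: 8 C, 2 I.
Implicit hydrogens by atom environment:
  5 × C: 2 H each → 10
  2 × I: no H
  1 × C: 3 H
  1 × C: 1 H
  1 × C: no H
  Total hydrogens = 14.
Molecular formula: C8H14I2

C8H14I2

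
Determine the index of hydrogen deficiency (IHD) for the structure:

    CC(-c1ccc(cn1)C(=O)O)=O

Molecular formula from the SMILES: C8H7NO3.
DoU = (2C + 2 + N − H − X)/2 = (2·8 + 2 + 1 − 7 − 0)/2 = 12/2 = 6.
(Structurally: 1 ring(s) + 5 π bond(s) = 6.)

6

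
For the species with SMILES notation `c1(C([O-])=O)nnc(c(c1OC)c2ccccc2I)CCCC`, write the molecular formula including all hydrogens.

Heavy atoms from the SMILES: 16 C, 1 I, 2 N, 3 O.
Implicit hydrogens by atom environment:
  6 × C (aromatic): no H
  4 × C (aromatic): 1 H each → 4
  3 × C: 2 H each → 6
  2 × C: 3 H each → 6
  2 × N (aromatic): no H
  2 × O: no H
  1 × C: no H
  1 × I: no H
  1 × O (charge -1): no H
  Total hydrogens = 16.
Net charge -1.
Molecular formula: C16H16IN2O3-

C16H16IN2O3-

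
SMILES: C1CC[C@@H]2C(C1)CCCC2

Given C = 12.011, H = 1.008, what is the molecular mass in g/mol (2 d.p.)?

138.25

Molecular formula: C10H18.
M = 10×12.011 + 18×1.008 = 138.25 g/mol.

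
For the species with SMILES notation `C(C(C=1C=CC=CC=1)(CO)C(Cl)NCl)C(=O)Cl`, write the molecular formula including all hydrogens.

C11H12Cl3NO2

Heavy atoms from the SMILES: 11 C, 3 Cl, 1 N, 2 O.
Implicit hydrogens by atom environment:
  5 × C (aromatic): 1 H each → 5
  3 × Cl: no H
  2 × C: 2 H each → 4
  2 × C: no H
  1 × C: 1 H
  1 × C (aromatic): no H
  1 × N: 1 H
  1 × O: 1 H
  1 × O: no H
  Total hydrogens = 12.
Molecular formula: C11H12Cl3NO2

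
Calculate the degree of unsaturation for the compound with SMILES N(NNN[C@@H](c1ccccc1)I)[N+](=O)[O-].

5

Molecular formula from the SMILES: C7H10IN5O2.
DoU = (2C + 2 + N − H − X)/2 = (2·7 + 2 + 5 − 10 − 1)/2 = 10/2 = 5.
(Structurally: 1 ring(s) + 4 π bond(s) = 5.)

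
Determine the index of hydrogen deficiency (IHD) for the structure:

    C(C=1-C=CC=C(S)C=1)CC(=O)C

5

Molecular formula from the SMILES: C10H12OS.
DoU = (2C + 2 + N − H − X)/2 = (2·10 + 2 + 0 − 12 − 0)/2 = 10/2 = 5.
(Structurally: 1 ring(s) + 4 π bond(s) = 5.)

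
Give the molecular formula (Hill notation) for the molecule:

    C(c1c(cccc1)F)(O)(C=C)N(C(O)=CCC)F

Heavy atoms from the SMILES: 13 C, 2 F, 1 N, 2 O.
Implicit hydrogens by atom environment:
  4 × C (aromatic): 1 H each → 4
  2 × C: 2 H each → 4
  2 × C: 1 H each → 2
  2 × C: no H
  2 × C (aromatic): no H
  2 × F: no H
  2 × O: 1 H each → 2
  1 × C: 3 H
  1 × N: no H
  Total hydrogens = 15.
Molecular formula: C13H15F2NO2

C13H15F2NO2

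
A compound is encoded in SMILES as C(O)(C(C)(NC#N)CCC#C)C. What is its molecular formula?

C9H14N2O

Heavy atoms from the SMILES: 9 C, 2 N, 1 O.
Implicit hydrogens by atom environment:
  3 × C: no H
  2 × C: 3 H each → 6
  2 × C: 2 H each → 4
  2 × C: 1 H each → 2
  1 × N: 1 H
  1 × N: no H
  1 × O: 1 H
  Total hydrogens = 14.
Molecular formula: C9H14N2O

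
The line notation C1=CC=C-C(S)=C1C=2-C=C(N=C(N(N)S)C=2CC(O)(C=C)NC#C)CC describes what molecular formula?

C19H22N4OS2

Heavy atoms from the SMILES: 19 C, 4 N, 1 O, 2 S.
Implicit hydrogens by atom environment:
  6 × C (aromatic): no H
  5 × C (aromatic): 1 H each → 5
  3 × C: 2 H each → 6
  2 × C: 1 H each → 2
  2 × C: no H
  2 × S: 1 H each → 2
  1 × C: 3 H
  1 × N: 2 H
  1 × N: 1 H
  1 × N (aromatic): no H
  1 × N: no H
  1 × O: 1 H
  Total hydrogens = 22.
Molecular formula: C19H22N4OS2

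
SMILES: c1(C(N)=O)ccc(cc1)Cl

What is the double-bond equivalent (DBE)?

Molecular formula from the SMILES: C7H6ClNO.
DoU = (2C + 2 + N − H − X)/2 = (2·7 + 2 + 1 − 6 − 1)/2 = 10/2 = 5.
(Structurally: 1 ring(s) + 4 π bond(s) = 5.)

5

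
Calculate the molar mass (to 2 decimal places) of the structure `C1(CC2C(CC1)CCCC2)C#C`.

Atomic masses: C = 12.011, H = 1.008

Molecular formula: C12H18.
M = 12×12.011 + 18×1.008 = 162.28 g/mol.

162.28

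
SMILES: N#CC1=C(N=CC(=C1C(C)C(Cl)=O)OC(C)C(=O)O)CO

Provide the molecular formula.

C13H13ClN2O5

Heavy atoms from the SMILES: 13 C, 1 Cl, 2 N, 5 O.
Implicit hydrogens by atom environment:
  4 × C (aromatic): no H
  3 × C: no H
  3 × O: no H
  2 × C: 3 H each → 6
  2 × C: 1 H each → 2
  2 × O: 1 H each → 2
  1 × C: 2 H
  1 × C (aromatic): 1 H
  1 × Cl: no H
  1 × N (aromatic): no H
  1 × N: no H
  Total hydrogens = 13.
Molecular formula: C13H13ClN2O5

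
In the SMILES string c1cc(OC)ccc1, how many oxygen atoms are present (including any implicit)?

1

The symbol for oxygen appears 1 time in the SMILES.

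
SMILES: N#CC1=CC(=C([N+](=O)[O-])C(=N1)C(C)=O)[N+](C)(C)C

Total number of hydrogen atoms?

13

Hydrogens are implicit in SMILES; fill each atom to its normal valence:
  4 × C: 3 H each → 12
  4 × C (aromatic): no H
  2 × C: no H
  2 × N (charge +1): no H
  2 × O: no H
  1 × C (aromatic): 1 H
  1 × N (aromatic): no H
  1 × N: no H
  1 × O (charge -1): no H
  Total hydrogens = 13.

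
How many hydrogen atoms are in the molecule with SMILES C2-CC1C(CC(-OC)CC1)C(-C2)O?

Hydrogens are implicit in SMILES; fill each atom to its normal valence:
  6 × C: 2 H each → 12
  4 × C: 1 H each → 4
  1 × C: 3 H
  1 × O: 1 H
  1 × O: no H
  Total hydrogens = 20.

20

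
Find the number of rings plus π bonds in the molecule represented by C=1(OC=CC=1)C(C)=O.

4

Molecular formula from the SMILES: C6H6O2.
DoU = (2C + 2 + N − H − X)/2 = (2·6 + 2 + 0 − 6 − 0)/2 = 8/2 = 4.
(Structurally: 1 ring(s) + 3 π bond(s) = 4.)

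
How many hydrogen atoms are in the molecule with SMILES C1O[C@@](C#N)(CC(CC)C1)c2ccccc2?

17

Hydrogens are implicit in SMILES; fill each atom to its normal valence:
  5 × C (aromatic): 1 H each → 5
  4 × C: 2 H each → 8
  2 × C: no H
  1 × C: 3 H
  1 × C: 1 H
  1 × C (aromatic): no H
  1 × N: no H
  1 × O: no H
  Total hydrogens = 17.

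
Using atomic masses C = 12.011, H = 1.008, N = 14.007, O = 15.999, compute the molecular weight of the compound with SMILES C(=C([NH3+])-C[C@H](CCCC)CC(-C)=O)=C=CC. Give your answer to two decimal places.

Molecular formula: C14H24NO+.
M = 14×12.011 + 24×1.008 + 1×14.007 + 1×15.999 = 222.35 g/mol.

222.35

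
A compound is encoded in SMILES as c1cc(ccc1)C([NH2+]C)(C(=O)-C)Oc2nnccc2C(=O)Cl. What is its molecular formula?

C15H15ClN3O3+

Heavy atoms from the SMILES: 15 C, 1 Cl, 3 N, 3 O.
Implicit hydrogens by atom environment:
  7 × C (aromatic): 1 H each → 7
  3 × C (aromatic): no H
  3 × C: no H
  3 × O: no H
  2 × C: 3 H each → 6
  2 × N (aromatic): no H
  1 × Cl: no H
  1 × N (charge +1): 2 H
  Total hydrogens = 15.
Net charge +1.
Molecular formula: C15H15ClN3O3+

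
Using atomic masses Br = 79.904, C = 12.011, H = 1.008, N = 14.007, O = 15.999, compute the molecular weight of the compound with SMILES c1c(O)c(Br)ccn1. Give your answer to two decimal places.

174.00

Molecular formula: C5H4BrNO.
M = 1×79.904 + 5×12.011 + 4×1.008 + 1×14.007 + 1×15.999 = 174.00 g/mol.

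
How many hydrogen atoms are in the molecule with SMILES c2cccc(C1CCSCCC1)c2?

Hydrogens are implicit in SMILES; fill each atom to its normal valence:
  5 × C: 2 H each → 10
  5 × C (aromatic): 1 H each → 5
  1 × C: 1 H
  1 × C (aromatic): no H
  1 × S: no H
  Total hydrogens = 16.

16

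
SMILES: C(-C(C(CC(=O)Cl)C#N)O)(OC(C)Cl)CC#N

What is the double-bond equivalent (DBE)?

Molecular formula from the SMILES: C10H12Cl2N2O3.
DoU = (2C + 2 + N − H − X)/2 = (2·10 + 2 + 2 − 12 − 2)/2 = 10/2 = 5.
(Structurally: 0 ring(s) + 5 π bond(s) = 5.)

5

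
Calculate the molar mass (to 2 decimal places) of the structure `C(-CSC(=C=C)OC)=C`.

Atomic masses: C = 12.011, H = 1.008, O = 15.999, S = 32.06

Molecular formula: C7H10OS.
M = 7×12.011 + 10×1.008 + 1×15.999 + 1×32.06 = 142.22 g/mol.

142.22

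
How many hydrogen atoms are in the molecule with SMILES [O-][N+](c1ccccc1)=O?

5

Hydrogens are implicit in SMILES; fill each atom to its normal valence:
  5 × C (aromatic): 1 H each → 5
  1 × C (aromatic): no H
  1 × N (charge +1): no H
  1 × O: no H
  1 × O (charge -1): no H
  Total hydrogens = 5.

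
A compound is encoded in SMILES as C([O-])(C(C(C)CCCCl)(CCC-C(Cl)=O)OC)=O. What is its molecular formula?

C12H19Cl2O4-

Heavy atoms from the SMILES: 12 C, 2 Cl, 4 O.
Implicit hydrogens by atom environment:
  6 × C: 2 H each → 12
  3 × C: no H
  3 × O: no H
  2 × C: 3 H each → 6
  2 × Cl: no H
  1 × C: 1 H
  1 × O (charge -1): no H
  Total hydrogens = 19.
Net charge -1.
Molecular formula: C12H19Cl2O4-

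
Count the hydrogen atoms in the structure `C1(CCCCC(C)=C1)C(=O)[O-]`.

Hydrogens are implicit in SMILES; fill each atom to its normal valence:
  4 × C: 2 H each → 8
  2 × C: 1 H each → 2
  2 × C: no H
  1 × C: 3 H
  1 × O: no H
  1 × O (charge -1): no H
  Total hydrogens = 13.

13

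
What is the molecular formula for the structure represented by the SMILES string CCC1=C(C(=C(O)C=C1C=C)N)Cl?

Heavy atoms from the SMILES: 10 C, 1 Cl, 1 N, 1 O.
Implicit hydrogens by atom environment:
  5 × C (aromatic): no H
  2 × C: 2 H each → 4
  1 × C: 3 H
  1 × C (aromatic): 1 H
  1 × C: 1 H
  1 × Cl: no H
  1 × N: 2 H
  1 × O: 1 H
  Total hydrogens = 12.
Molecular formula: C10H12ClNO

C10H12ClNO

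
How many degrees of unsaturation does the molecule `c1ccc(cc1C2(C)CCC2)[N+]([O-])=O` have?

6

Molecular formula from the SMILES: C11H13NO2.
DoU = (2C + 2 + N − H − X)/2 = (2·11 + 2 + 1 − 13 − 0)/2 = 12/2 = 6.
(Structurally: 2 ring(s) + 4 π bond(s) = 6.)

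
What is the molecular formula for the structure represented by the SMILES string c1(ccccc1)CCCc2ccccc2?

C15H16

Heavy atoms from the SMILES: 15 C.
Implicit hydrogens by atom environment:
  10 × C (aromatic): 1 H each → 10
  3 × C: 2 H each → 6
  2 × C (aromatic): no H
  Total hydrogens = 16.
Molecular formula: C15H16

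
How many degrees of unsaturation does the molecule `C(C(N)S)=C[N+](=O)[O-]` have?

2

Molecular formula from the SMILES: C3H6N2O2S.
DoU = (2C + 2 + N − H − X)/2 = (2·3 + 2 + 2 − 6 − 0)/2 = 4/2 = 2.
(Structurally: 0 ring(s) + 2 π bond(s) = 2.)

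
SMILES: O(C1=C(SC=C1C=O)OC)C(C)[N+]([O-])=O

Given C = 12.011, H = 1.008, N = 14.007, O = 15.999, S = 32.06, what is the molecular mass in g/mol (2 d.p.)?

Molecular formula: C8H9NO5S.
M = 8×12.011 + 9×1.008 + 1×14.007 + 5×15.999 + 1×32.06 = 231.22 g/mol.

231.22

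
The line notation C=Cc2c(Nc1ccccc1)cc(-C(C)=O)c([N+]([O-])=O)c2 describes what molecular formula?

C16H14N2O3

Heavy atoms from the SMILES: 16 C, 2 N, 3 O.
Implicit hydrogens by atom environment:
  7 × C (aromatic): 1 H each → 7
  5 × C (aromatic): no H
  2 × O: no H
  1 × C: 3 H
  1 × C: 2 H
  1 × C: 1 H
  1 × C: no H
  1 × N: 1 H
  1 × N (charge +1): no H
  1 × O (charge -1): no H
  Total hydrogens = 14.
Molecular formula: C16H14N2O3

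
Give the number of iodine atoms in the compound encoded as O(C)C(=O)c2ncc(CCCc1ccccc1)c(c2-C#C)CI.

The symbol for iodine appears 1 time in the SMILES.

1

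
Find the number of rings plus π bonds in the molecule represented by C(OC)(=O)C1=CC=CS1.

4

Molecular formula from the SMILES: C6H6O2S.
DoU = (2C + 2 + N − H − X)/2 = (2·6 + 2 + 0 − 6 − 0)/2 = 8/2 = 4.
(Structurally: 1 ring(s) + 3 π bond(s) = 4.)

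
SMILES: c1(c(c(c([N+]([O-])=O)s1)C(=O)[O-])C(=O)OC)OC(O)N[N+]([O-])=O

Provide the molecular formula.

Heavy atoms from the SMILES: 8 C, 3 N, 10 O, 1 S.
Implicit hydrogens by atom environment:
  6 × O: no H
  4 × C (aromatic): no H
  3 × O (charge -1): no H
  2 × C: no H
  2 × N (charge +1): no H
  1 × C: 3 H
  1 × C: 1 H
  1 × N: 1 H
  1 × O: 1 H
  1 × S (aromatic): no H
  Total hydrogens = 6.
Net charge -1.
Molecular formula: C8H6N3O10S-

C8H6N3O10S-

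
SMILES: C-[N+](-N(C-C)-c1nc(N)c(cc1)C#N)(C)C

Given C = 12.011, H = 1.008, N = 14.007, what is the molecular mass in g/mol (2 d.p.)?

Molecular formula: C11H18N5+.
M = 11×12.011 + 18×1.008 + 5×14.007 = 220.30 g/mol.

220.30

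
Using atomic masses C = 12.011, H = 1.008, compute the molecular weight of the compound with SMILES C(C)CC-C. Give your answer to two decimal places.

Molecular formula: C5H12.
M = 5×12.011 + 12×1.008 = 72.15 g/mol.

72.15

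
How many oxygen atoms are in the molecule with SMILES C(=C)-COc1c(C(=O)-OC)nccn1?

3

The symbol for oxygen appears 3 times in the SMILES.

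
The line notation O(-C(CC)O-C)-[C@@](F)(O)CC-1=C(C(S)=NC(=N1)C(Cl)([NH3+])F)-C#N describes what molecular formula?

C12H16ClF2N4O3S+

Heavy atoms from the SMILES: 12 C, 1 Cl, 2 F, 4 N, 3 O, 1 S.
Implicit hydrogens by atom environment:
  4 × C (aromatic): no H
  3 × C: no H
  2 × C: 3 H each → 6
  2 × C: 2 H each → 4
  2 × F: no H
  2 × N (aromatic): no H
  2 × O: no H
  1 × C: 1 H
  1 × Cl: no H
  1 × N (charge +1): 3 H
  1 × N: no H
  1 × O: 1 H
  1 × S: 1 H
  Total hydrogens = 16.
Net charge +1.
Molecular formula: C12H16ClF2N4O3S+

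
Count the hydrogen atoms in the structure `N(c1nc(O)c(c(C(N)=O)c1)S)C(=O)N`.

8

Hydrogens are implicit in SMILES; fill each atom to its normal valence:
  4 × C (aromatic): no H
  2 × C: no H
  2 × N: 2 H each → 4
  2 × O: no H
  1 × C (aromatic): 1 H
  1 × N: 1 H
  1 × N (aromatic): no H
  1 × O: 1 H
  1 × S: 1 H
  Total hydrogens = 8.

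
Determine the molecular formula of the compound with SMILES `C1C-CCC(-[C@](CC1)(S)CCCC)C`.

Heavy atoms from the SMILES: 13 C, 1 S.
Implicit hydrogens by atom environment:
  9 × C: 2 H each → 18
  2 × C: 3 H each → 6
  1 × C: 1 H
  1 × C: no H
  1 × S: 1 H
  Total hydrogens = 26.
Molecular formula: C13H26S

C13H26S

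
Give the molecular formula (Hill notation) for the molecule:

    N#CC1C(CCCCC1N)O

Heavy atoms from the SMILES: 8 C, 2 N, 1 O.
Implicit hydrogens by atom environment:
  4 × C: 2 H each → 8
  3 × C: 1 H each → 3
  1 × C: no H
  1 × N: 2 H
  1 × N: no H
  1 × O: 1 H
  Total hydrogens = 14.
Molecular formula: C8H14N2O

C8H14N2O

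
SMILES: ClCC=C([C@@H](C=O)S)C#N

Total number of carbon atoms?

The symbol for carbon appears 6 times in the SMILES. (Cl is a single chlorine, not C + l.)

6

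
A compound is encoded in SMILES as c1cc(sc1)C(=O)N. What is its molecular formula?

C5H5NOS

Heavy atoms from the SMILES: 5 C, 1 N, 1 O, 1 S.
Implicit hydrogens by atom environment:
  3 × C (aromatic): 1 H each → 3
  1 × C (aromatic): no H
  1 × C: no H
  1 × N: 2 H
  1 × O: no H
  1 × S (aromatic): no H
  Total hydrogens = 5.
Molecular formula: C5H5NOS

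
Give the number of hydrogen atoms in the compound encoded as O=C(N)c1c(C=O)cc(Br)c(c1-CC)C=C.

Hydrogens are implicit in SMILES; fill each atom to its normal valence:
  5 × C (aromatic): no H
  2 × C: 2 H each → 4
  2 × C: 1 H each → 2
  2 × O: no H
  1 × Br: no H
  1 × C: 3 H
  1 × C (aromatic): 1 H
  1 × C: no H
  1 × N: 2 H
  Total hydrogens = 12.

12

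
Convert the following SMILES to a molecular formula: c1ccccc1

C6H6

Heavy atoms from the SMILES: 6 C.
Implicit hydrogens by atom environment:
  6 × C (aromatic): 1 H each → 6
  Total hydrogens = 6.
Molecular formula: C6H6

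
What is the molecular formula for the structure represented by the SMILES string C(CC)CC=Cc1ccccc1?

C12H16

Heavy atoms from the SMILES: 12 C.
Implicit hydrogens by atom environment:
  5 × C (aromatic): 1 H each → 5
  3 × C: 2 H each → 6
  2 × C: 1 H each → 2
  1 × C: 3 H
  1 × C (aromatic): no H
  Total hydrogens = 16.
Molecular formula: C12H16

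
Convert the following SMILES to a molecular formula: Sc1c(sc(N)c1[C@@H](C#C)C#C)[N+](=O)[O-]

C9H6N2O2S2

Heavy atoms from the SMILES: 9 C, 2 N, 2 O, 2 S.
Implicit hydrogens by atom environment:
  4 × C (aromatic): no H
  3 × C: 1 H each → 3
  2 × C: no H
  1 × N: 2 H
  1 × N (charge +1): no H
  1 × O: no H
  1 × O (charge -1): no H
  1 × S: 1 H
  1 × S (aromatic): no H
  Total hydrogens = 6.
Molecular formula: C9H6N2O2S2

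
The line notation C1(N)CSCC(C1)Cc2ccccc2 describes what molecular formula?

Heavy atoms from the SMILES: 12 C, 1 N, 1 S.
Implicit hydrogens by atom environment:
  5 × C (aromatic): 1 H each → 5
  4 × C: 2 H each → 8
  2 × C: 1 H each → 2
  1 × C (aromatic): no H
  1 × N: 2 H
  1 × S: no H
  Total hydrogens = 17.
Molecular formula: C12H17NS

C12H17NS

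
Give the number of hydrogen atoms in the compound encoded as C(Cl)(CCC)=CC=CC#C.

Hydrogens are implicit in SMILES; fill each atom to its normal valence:
  4 × C: 1 H each → 4
  2 × C: 2 H each → 4
  2 × C: no H
  1 × C: 3 H
  1 × Cl: no H
  Total hydrogens = 11.

11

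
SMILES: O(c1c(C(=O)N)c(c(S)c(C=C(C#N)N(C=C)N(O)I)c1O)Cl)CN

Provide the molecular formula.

Heavy atoms from the SMILES: 13 C, 1 Cl, 1 I, 5 N, 4 O, 1 S.
Implicit hydrogens by atom environment:
  6 × C (aromatic): no H
  3 × C: no H
  3 × N: no H
  2 × C: 2 H each → 4
  2 × C: 1 H each → 2
  2 × N: 2 H each → 4
  2 × O: 1 H each → 2
  2 × O: no H
  1 × Cl: no H
  1 × I: no H
  1 × S: 1 H
  Total hydrogens = 13.
Molecular formula: C13H13ClIN5O4S

C13H13ClIN5O4S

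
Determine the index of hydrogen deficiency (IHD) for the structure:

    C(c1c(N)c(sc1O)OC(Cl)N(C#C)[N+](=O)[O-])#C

8

Molecular formula from the SMILES: C9H6ClN3O4S.
DoU = (2C + 2 + N − H − X)/2 = (2·9 + 2 + 3 − 6 − 1)/2 = 16/2 = 8.
(Structurally: 1 ring(s) + 7 π bond(s) = 8.)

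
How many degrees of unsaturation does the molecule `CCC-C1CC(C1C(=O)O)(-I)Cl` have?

2

Molecular formula from the SMILES: C8H12ClIO2.
DoU = (2C + 2 + N − H − X)/2 = (2·8 + 2 + 0 − 12 − 2)/2 = 4/2 = 2.
(Structurally: 1 ring(s) + 1 π bond(s) = 2.)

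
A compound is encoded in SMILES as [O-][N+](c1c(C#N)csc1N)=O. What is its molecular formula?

Heavy atoms from the SMILES: 5 C, 3 N, 2 O, 1 S.
Implicit hydrogens by atom environment:
  3 × C (aromatic): no H
  1 × C (aromatic): 1 H
  1 × C: no H
  1 × N: 2 H
  1 × N (charge +1): no H
  1 × N: no H
  1 × O: no H
  1 × O (charge -1): no H
  1 × S (aromatic): no H
  Total hydrogens = 3.
Molecular formula: C5H3N3O2S

C5H3N3O2S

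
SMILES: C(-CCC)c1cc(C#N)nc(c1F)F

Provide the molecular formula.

C10H10F2N2

Heavy atoms from the SMILES: 10 C, 2 F, 2 N.
Implicit hydrogens by atom environment:
  4 × C (aromatic): no H
  3 × C: 2 H each → 6
  2 × F: no H
  1 × C: 3 H
  1 × C (aromatic): 1 H
  1 × C: no H
  1 × N (aromatic): no H
  1 × N: no H
  Total hydrogens = 10.
Molecular formula: C10H10F2N2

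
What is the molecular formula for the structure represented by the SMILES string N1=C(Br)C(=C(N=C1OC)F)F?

C5H3BrF2N2O

Heavy atoms from the SMILES: 1 Br, 5 C, 2 F, 2 N, 1 O.
Implicit hydrogens by atom environment:
  4 × C (aromatic): no H
  2 × F: no H
  2 × N (aromatic): no H
  1 × Br: no H
  1 × C: 3 H
  1 × O: no H
  Total hydrogens = 3.
Molecular formula: C5H3BrF2N2O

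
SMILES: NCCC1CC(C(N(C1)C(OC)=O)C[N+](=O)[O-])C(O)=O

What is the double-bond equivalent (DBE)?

4

Molecular formula from the SMILES: C11H19N3O6.
DoU = (2C + 2 + N − H − X)/2 = (2·11 + 2 + 3 − 19 − 0)/2 = 8/2 = 4.
(Structurally: 1 ring(s) + 3 π bond(s) = 4.)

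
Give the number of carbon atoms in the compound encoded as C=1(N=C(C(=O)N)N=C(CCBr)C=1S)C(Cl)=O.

The symbol for carbon appears 8 times in the SMILES. (Cl is a single chlorine, not C + l.)

8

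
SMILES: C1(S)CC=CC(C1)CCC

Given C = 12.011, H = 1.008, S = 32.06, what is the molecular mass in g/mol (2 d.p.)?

Molecular formula: C9H16S.
M = 9×12.011 + 16×1.008 + 1×32.06 = 156.29 g/mol.

156.29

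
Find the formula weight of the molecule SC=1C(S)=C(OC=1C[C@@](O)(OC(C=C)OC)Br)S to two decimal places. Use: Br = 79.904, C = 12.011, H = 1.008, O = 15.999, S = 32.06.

373.29

Molecular formula: C10H13BrO4S3.
M = 1×79.904 + 10×12.011 + 13×1.008 + 4×15.999 + 3×32.06 = 373.29 g/mol.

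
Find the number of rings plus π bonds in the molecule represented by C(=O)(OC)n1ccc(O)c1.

4

Molecular formula from the SMILES: C6H7NO3.
DoU = (2C + 2 + N − H − X)/2 = (2·6 + 2 + 1 − 7 − 0)/2 = 8/2 = 4.
(Structurally: 1 ring(s) + 3 π bond(s) = 4.)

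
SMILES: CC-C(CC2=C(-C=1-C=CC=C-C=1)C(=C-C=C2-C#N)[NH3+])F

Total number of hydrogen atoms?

18

Hydrogens are implicit in SMILES; fill each atom to its normal valence:
  7 × C (aromatic): 1 H each → 7
  5 × C (aromatic): no H
  2 × C: 2 H each → 4
  1 × C: 3 H
  1 × C: 1 H
  1 × C: no H
  1 × F: no H
  1 × N (charge +1): 3 H
  1 × N: no H
  Total hydrogens = 18.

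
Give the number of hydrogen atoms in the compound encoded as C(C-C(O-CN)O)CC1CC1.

17

Hydrogens are implicit in SMILES; fill each atom to its normal valence:
  6 × C: 2 H each → 12
  2 × C: 1 H each → 2
  1 × N: 2 H
  1 × O: 1 H
  1 × O: no H
  Total hydrogens = 17.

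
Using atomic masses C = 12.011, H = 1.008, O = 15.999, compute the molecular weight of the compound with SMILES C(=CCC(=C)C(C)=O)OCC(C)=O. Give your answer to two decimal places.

182.22

Molecular formula: C10H14O3.
M = 10×12.011 + 14×1.008 + 3×15.999 = 182.22 g/mol.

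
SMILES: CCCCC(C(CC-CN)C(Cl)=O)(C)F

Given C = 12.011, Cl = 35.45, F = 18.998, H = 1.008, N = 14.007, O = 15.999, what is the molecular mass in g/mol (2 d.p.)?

237.74

Molecular formula: C11H21ClFNO.
M = 11×12.011 + 1×35.45 + 1×18.998 + 21×1.008 + 1×14.007 + 1×15.999 = 237.74 g/mol.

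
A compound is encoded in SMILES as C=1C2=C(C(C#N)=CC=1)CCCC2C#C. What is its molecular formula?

C13H11N

Heavy atoms from the SMILES: 13 C, 1 N.
Implicit hydrogens by atom environment:
  3 × C: 2 H each → 6
  3 × C (aromatic): 1 H each → 3
  3 × C (aromatic): no H
  2 × C: 1 H each → 2
  2 × C: no H
  1 × N: no H
  Total hydrogens = 11.
Molecular formula: C13H11N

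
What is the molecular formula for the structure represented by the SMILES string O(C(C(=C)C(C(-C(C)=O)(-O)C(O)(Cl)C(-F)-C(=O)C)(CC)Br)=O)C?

C14H19BrClFO6

Heavy atoms from the SMILES: 1 Br, 14 C, 1 Cl, 1 F, 6 O.
Implicit hydrogens by atom environment:
  7 × C: no H
  4 × C: 3 H each → 12
  4 × O: no H
  2 × C: 2 H each → 4
  2 × O: 1 H each → 2
  1 × Br: no H
  1 × C: 1 H
  1 × Cl: no H
  1 × F: no H
  Total hydrogens = 19.
Molecular formula: C14H19BrClFO6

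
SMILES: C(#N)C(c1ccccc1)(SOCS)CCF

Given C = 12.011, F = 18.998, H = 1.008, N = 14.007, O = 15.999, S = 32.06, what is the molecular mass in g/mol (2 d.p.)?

257.34

Molecular formula: C11H12FNOS2.
M = 11×12.011 + 1×18.998 + 12×1.008 + 1×14.007 + 1×15.999 + 2×32.06 = 257.34 g/mol.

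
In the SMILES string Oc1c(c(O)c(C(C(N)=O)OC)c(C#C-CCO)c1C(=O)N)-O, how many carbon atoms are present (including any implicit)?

14

The symbol for carbon appears 14 times in the SMILES. Lowercase c denotes aromatic carbon and counts toward C.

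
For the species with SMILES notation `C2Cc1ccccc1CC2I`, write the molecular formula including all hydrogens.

Heavy atoms from the SMILES: 10 C, 1 I.
Implicit hydrogens by atom environment:
  4 × C (aromatic): 1 H each → 4
  3 × C: 2 H each → 6
  2 × C (aromatic): no H
  1 × C: 1 H
  1 × I: no H
  Total hydrogens = 11.
Molecular formula: C10H11I

C10H11I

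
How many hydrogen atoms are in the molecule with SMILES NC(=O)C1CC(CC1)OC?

Hydrogens are implicit in SMILES; fill each atom to its normal valence:
  3 × C: 2 H each → 6
  2 × C: 1 H each → 2
  2 × O: no H
  1 × C: 3 H
  1 × C: no H
  1 × N: 2 H
  Total hydrogens = 13.

13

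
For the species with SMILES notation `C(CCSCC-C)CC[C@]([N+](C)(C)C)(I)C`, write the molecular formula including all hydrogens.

C13H29INS+

Heavy atoms from the SMILES: 13 C, 1 I, 1 N, 1 S.
Implicit hydrogens by atom environment:
  7 × C: 2 H each → 14
  5 × C: 3 H each → 15
  1 × C: no H
  1 × I: no H
  1 × N (charge +1): no H
  1 × S: no H
  Total hydrogens = 29.
Net charge +1.
Molecular formula: C13H29INS+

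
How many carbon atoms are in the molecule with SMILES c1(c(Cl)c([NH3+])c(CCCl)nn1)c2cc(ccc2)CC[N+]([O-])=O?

14

The symbol for carbon appears 14 times in the SMILES. Lowercase c denotes aromatic carbon and counts toward C.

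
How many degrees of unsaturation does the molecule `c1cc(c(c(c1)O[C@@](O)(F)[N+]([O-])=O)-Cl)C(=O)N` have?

Molecular formula from the SMILES: C8H6ClFN2O5.
DoU = (2C + 2 + N − H − X)/2 = (2·8 + 2 + 2 − 6 − 2)/2 = 12/2 = 6.
(Structurally: 1 ring(s) + 5 π bond(s) = 6.)

6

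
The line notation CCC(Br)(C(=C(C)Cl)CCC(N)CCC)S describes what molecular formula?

Heavy atoms from the SMILES: 1 Br, 12 C, 1 Cl, 1 N, 1 S.
Implicit hydrogens by atom environment:
  5 × C: 2 H each → 10
  3 × C: 3 H each → 9
  3 × C: no H
  1 × Br: no H
  1 × C: 1 H
  1 × Cl: no H
  1 × N: 2 H
  1 × S: 1 H
  Total hydrogens = 23.
Molecular formula: C12H23BrClNS

C12H23BrClNS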